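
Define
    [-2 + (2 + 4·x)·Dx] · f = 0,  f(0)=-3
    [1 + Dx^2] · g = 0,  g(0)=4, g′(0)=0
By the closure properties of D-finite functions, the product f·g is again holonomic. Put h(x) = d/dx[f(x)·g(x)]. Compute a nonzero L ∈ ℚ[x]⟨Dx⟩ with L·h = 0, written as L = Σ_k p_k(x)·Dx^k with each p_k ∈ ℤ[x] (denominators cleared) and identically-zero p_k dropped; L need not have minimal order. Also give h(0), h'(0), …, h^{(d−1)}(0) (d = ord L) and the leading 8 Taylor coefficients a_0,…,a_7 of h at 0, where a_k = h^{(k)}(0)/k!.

L = (2 + 12·x + 16·x^2 + 8·x^3 + 4·x^4) + (1 - 6·x^2 - 4·x^3)·Dx + (1 + 5·x + 9·x^2 + 8·x^3 + 4·x^4)·Dx^2  (order 2).
h: a_k = -12, 24, 0, 16, -40, 368/5, -2072/15, 27424/105, …
ICs: h(0) = -12, h′(0) = 24.

f: a_k = -3, -3, 3/2, -3/2, 15/8, -21/8, 63/16, -99/16, …
g: a_k = 4, 0, -2, 0, 1/6, 0, -1/180, 0, …
Sym-product of L_f,L_g gives L₀ (≤ ord 2).
h=h₀': d/dx-closure on L₀ ⇒ L.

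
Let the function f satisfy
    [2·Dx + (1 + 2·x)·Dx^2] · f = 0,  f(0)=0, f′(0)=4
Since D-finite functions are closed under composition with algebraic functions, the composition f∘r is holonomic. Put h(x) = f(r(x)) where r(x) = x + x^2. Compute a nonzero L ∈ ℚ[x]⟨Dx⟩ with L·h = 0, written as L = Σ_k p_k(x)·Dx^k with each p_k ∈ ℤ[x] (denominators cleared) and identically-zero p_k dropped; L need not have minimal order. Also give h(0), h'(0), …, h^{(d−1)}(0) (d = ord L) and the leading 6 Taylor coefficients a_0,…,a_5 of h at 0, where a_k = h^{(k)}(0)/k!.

f: a_k = 0, 4, -4, 16/3, -8, 64/5, …
h₀=f(r): pull back L_f along r ⇒ L₀.
L = (4·x + 4·x^2)·Dx + (1 + 4·x + 6·x^2 + 4·x^3)·Dx^2  (order 2).
h: a_k = 0, 4, 0, -8/3, 4, -16/5, …
ICs: h(0) = 0, h′(0) = 4.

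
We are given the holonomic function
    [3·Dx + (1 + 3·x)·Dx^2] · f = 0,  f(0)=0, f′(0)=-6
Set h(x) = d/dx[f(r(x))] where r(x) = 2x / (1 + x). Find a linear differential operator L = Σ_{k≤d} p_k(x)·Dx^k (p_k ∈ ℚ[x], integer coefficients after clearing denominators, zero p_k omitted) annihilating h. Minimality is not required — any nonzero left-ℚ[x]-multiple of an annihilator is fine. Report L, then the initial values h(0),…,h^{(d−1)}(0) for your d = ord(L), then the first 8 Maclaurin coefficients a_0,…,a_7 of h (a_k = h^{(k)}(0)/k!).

L = (8 + 14·x) + (1 + 8·x + 7·x^2)·Dx  (order 1).
h: a_k = -12, 96, -684, 4800, -33612, 235296, -1647084, 11529600, …
ICs: h(0) = -12.

f: a_k = 0, -6, 9, -18, 81/2, -486/5, 243, -4374/7, …
Substitute x→r, Dx→(1/r')Dx; clear ⇒ L₀.
h=h₀': d/dx-closure on L₀ ⇒ L.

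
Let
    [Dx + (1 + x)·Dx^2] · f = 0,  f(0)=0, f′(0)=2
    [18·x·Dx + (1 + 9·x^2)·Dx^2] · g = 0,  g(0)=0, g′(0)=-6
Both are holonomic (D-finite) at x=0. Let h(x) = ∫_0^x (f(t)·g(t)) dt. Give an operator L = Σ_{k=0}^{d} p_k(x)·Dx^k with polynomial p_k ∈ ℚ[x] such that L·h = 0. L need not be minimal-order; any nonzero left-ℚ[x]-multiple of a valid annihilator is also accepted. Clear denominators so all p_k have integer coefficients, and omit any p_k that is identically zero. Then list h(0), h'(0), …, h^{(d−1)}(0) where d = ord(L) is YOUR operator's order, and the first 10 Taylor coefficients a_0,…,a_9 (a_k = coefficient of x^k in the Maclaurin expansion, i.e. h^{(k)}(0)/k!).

f: a_k = 0, 2, -1, 2/3, -1/2, 2/5, -1/3, 2/7, -1/4, 2/9, …
g: a_k = 0, -6, 0, 18, 0, -486/5, 0, 4374/7, 0, -4374, …
h₀=f·g: eliminate ⇒ L₀, order ≤ 2·2.
∫: right-multiply L₀ by Dx.
L = (1368 + 2700·x + 37584·x^2 + 95580·x^3 + 87480·x^4 + 37908·x^5 + 26244·x^7)·Dx^2 + (1298 + 9180·x + 54612·x^2 + 194724·x^3 + 324000·x^4 + 271188·x^5 + 102060·x^6 + 78732·x^7 + 91854·x^8)·Dx^3 + (76 + 2848·x + 12096·x^2 + 43992·x^3 + 117288·x^4 + 173016·x^5 + 139968·x^6 + 75816·x^7 + 78732·x^8 + 52488·x^9)·Dx^4 + (37 + 146·x + 901·x^2 + 2808·x^3 + 7362·x^4 + 15228·x^5 + 21546·x^6 + 17496·x^7 + 12393·x^8 + 13122·x^9 + 6561·x^10)·Dx^5  (order 5).
h: a_k = 0, 0, 0, -4, 3/2, 32/5, -5/2, -132/5, 451/40, 1984/15, …
ICs: h(0) = 0, h′(0) = 0, h′′(0) = 0, h′′′(0) = -24, h′′′′(0) = 36.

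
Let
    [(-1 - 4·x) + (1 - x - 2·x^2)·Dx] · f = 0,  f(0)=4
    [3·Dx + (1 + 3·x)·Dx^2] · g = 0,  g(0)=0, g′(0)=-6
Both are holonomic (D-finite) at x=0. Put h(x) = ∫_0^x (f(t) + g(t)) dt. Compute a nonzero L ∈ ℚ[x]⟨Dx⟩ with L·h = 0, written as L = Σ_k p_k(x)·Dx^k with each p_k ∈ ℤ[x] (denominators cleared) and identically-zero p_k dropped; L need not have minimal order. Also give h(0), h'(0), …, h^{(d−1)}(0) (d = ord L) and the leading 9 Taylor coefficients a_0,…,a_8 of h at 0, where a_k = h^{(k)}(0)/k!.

L = (66 + 270·x + 576·x^2 + 336·x^3 + 288·x^4)·Dx^2 + (4 + 96·x + 492·x^2 + 832·x^3 + 696·x^4 + 480·x^5)·Dx^3 + (-3 - 19·x - 25·x^2 + 39·x^3 + 116·x^4 + 164·x^5 + 96·x^6)·Dx^4  (order 4).
h: a_k = 0, 4, -1, 7, 1/2, 169/10, -11/5, 415/7, -997/28, …
ICs: h(0) = 0, h′(0) = 4, h′′(0) = -2, h′′′(0) = 42.

f: a_k = 4, 4, 12, 20, 44, 84, 172, 340, 684, …
g: a_k = 0, -6, 9, -18, 81/2, -486/5, 243, -4374/7, 6561/4, …
Weyl lclm of L_f,L_g ⇒ L₀ (ord ≤ 3).
h=∫h₀ ⇒ L = L₀·Dx.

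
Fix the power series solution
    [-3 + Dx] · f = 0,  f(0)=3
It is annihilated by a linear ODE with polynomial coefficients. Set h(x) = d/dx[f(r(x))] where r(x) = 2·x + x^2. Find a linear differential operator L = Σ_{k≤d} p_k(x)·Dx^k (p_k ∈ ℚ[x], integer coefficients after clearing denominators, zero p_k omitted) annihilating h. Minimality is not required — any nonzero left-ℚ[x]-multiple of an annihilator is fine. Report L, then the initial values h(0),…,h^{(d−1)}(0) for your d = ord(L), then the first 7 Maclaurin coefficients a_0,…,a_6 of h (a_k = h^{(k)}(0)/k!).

f: a_k = 3, 9, 27/2, 27/2, 81/8, 243/40, 243/80, …
f∘r: x↦r, Dx↦Dx/r' in L_f ⇒ L₀.
Derive L from L₀ (diff closure).
L = (7 + 12·x + 6·x^2) + (-1 - x)·Dx  (order 1).
h: a_k = 18, 126, 486, 1350, 2997, 28107/5, 46089/5, …
ICs: h(0) = 18.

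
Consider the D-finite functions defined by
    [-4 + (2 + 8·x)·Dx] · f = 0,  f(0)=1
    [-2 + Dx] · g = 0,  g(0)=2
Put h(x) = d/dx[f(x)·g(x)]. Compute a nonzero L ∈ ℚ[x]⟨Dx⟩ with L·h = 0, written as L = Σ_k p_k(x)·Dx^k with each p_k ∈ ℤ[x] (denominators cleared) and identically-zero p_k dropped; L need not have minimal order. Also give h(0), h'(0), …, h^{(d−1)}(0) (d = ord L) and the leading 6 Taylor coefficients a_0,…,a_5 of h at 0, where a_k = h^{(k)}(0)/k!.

L = (2 + 16·x + 16·x^2) + (-1 - 6·x - 8·x^2)·Dx  (order 1).
h: a_k = 8, 16, 32, -64/3, 448/3, -7808/15, …
ICs: h(0) = 8.

f: a_k = 1, 2, -2, 4, -10, 28, …
g: a_k = 2, 4, 4, 8/3, 4/3, 8/15, …
Sym-product of L_f,L_g gives L₀ (≤ ord 1).
Derive L from L₀ (diff closure).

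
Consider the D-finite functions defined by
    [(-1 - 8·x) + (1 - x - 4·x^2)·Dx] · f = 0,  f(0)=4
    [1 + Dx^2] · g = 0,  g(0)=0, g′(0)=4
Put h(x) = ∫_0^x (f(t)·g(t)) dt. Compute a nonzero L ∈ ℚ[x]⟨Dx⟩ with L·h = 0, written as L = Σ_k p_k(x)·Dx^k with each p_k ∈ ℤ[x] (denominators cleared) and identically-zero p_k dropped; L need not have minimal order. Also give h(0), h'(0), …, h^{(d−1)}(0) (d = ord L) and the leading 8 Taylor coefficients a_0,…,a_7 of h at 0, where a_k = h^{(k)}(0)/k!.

L = (7 + x + 4·x^2)·Dx + (2 + 16·x)·Dx^2 + (-1 + x + 4·x^2)·Dx^3  (order 3).
h: a_k = 0, 0, 8, 16/3, 58/3, 424/15, 1127/15, 15242/105, …
ICs: h(0) = 0, h′(0) = 0, h′′(0) = 16.

f: a_k = 4, 4, 20, 36, 116, 260, 724, 1764, …
g: a_k = 0, 4, 0, -2/3, 0, 1/30, 0, -1/1260, …
f·g: L₀ = L_f ⊗_s L_g, ord ≤ 1·2.
h=∫₀ˣh₀: take L = L₀·Dx.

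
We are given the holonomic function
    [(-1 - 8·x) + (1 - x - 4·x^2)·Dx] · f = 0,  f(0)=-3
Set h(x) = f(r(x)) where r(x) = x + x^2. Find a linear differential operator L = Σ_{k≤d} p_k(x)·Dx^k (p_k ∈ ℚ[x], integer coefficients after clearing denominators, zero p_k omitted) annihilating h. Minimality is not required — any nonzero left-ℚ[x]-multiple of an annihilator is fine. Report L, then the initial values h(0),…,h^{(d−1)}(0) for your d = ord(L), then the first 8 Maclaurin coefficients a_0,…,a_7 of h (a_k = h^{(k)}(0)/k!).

L = (1 + 10·x + 24·x^2 + 16·x^3) + (-1 + x + 5·x^2 + 8·x^3 + 4·x^4)·Dx  (order 1).
h: a_k = -3, -3, -18, -57, -183, -624, -2067, -6879, …
ICs: h(0) = -3.

f: a_k = -3, -3, -15, -27, -87, -195, -543, -1323, …
Change of var in L_f (x↦r) gives L₀.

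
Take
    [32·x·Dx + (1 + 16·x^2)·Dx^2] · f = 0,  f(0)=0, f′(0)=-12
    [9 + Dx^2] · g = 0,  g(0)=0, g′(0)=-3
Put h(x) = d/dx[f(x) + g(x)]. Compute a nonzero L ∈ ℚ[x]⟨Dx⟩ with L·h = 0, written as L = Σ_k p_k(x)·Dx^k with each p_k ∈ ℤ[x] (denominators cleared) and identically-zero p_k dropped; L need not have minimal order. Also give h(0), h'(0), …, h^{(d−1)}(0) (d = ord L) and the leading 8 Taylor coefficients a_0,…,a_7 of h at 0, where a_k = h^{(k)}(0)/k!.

f: a_k = 0, -12, 0, 64, 0, -3072/5, 0, 49152/7, …
g: a_k = 0, -3, 0, 9/2, 0, -81/40, 0, 243/560, …
h₀=f+g: left-lcm gives L₀, ord ≤ 4.
Differentiate: ansatz ord ≤ ord L₀ ⇒ L.
L = (-52704·x + 967680·x^3 + 663552·x^5) + (-207 + 13104·x^2 + 283392·x^4 + 331776·x^6)·Dx + (-5856·x + 107520·x^3 + 73728·x^5)·Dx^2 + (-23 + 1456·x^2 + 31488·x^4 + 36864·x^6)·Dx^3  (order 3).
h: a_k = -15, 0, 411/2, 0, -24657/8, 0, 3932403/80, 0, …
ICs: h(0) = -15, h′(0) = 0, h′′(0) = 411.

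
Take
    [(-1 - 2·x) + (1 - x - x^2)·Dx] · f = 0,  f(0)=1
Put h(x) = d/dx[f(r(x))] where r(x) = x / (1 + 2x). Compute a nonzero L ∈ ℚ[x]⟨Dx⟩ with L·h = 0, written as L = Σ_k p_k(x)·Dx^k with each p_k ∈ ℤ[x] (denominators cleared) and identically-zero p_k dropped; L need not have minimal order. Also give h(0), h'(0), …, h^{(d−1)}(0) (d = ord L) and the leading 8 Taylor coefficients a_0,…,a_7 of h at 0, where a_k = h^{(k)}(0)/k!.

f: a_k = 1, 1, 2, 3, 5, 8, 13, 21, …
h₀=f(r): pull back L_f along r ⇒ L₀.
Differentiate: ansatz ord ≤ ord L₀ ⇒ L.
L = (-6·x - 18·x^2 - 16·x^3) + (-1 - 9·x - 27·x^2 - 30·x^3 - 8·x^4)·Dx  (order 1).
h: a_k = 1, 0, -3, 12, -40, 126, -385, 1152, …
ICs: h(0) = 1.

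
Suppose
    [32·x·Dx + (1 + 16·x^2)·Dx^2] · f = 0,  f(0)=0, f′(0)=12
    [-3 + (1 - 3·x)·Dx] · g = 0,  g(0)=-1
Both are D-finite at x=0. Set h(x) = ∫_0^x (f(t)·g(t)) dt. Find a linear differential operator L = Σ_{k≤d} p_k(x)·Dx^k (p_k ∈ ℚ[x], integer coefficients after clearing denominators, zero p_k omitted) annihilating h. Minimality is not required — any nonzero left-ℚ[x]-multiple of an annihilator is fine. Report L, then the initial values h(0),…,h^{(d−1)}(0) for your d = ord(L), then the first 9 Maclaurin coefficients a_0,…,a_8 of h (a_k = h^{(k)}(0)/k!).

L = 96·x·Dx + (6 - 32·x + 192·x^2)·Dx^2 + (-1 + 3·x - 16·x^2 + 48·x^3)·Dx^3  (order 3).
h: a_k = 0, 0, -6, -12, -11, -132/5, -842/5, -15156/35, -18129/70, …
ICs: h(0) = 0, h′(0) = 0, h′′(0) = -12.

f: a_k = 0, 12, 0, -64, 0, 3072/5, 0, -49152/7, 0, …
g: a_k = -1, -3, -9, -27, -81, -243, -729, -2187, -6561, …
Sym-product of L_f,L_g gives L₀ (≤ ord 2).
Integrate: L := L₀·Dx.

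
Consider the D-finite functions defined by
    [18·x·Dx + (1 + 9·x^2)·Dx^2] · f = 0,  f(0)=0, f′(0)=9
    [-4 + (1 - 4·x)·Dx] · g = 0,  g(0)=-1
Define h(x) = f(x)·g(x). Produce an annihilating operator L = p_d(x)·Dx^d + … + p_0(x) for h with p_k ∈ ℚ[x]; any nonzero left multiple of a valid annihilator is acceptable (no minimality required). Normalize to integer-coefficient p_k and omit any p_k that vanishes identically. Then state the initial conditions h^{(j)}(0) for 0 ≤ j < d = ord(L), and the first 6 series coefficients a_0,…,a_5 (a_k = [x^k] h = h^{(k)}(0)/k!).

f: a_k = 0, 9, 0, -27, 0, 729/5, …
g: a_k = -1, -4, -16, -64, -256, -1024, …
h₀=f·g: eliminate ⇒ L₀, order ≤ 2·1.
L = 72·x + (8 - 18·x + 144·x^2)·Dx + (-1 + 4·x - 9·x^2 + 36·x^3)·Dx^2  (order 2).
h: a_k = 0, -9, -36, -117, -468, -10089/5, …
ICs: h(0) = 0, h′(0) = -9.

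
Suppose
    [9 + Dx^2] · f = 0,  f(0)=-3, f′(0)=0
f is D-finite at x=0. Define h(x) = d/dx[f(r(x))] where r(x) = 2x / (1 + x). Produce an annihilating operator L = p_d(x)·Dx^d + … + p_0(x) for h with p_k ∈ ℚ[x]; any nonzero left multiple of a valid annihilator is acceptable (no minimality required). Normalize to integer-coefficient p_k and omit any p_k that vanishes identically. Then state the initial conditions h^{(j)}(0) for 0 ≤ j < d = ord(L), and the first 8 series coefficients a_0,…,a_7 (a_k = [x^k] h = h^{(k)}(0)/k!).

L = (42 + 12·x + 6·x^2) + (6 + 18·x + 18·x^2 + 6·x^3)·Dx + (1 + 4·x + 6·x^2 + 4·x^3 + x^4)·Dx^2  (order 2).
h: a_k = 0, 108, -324, 0, 2160, -34668/5, 61236/5, -74736/7, …
ICs: h(0) = 0, h′(0) = 108.

f: a_k = -3, 0, 27/2, 0, -81/8, 0, 243/80, 0, …
L₀ from L_f via x↦r, Dx↦r'^{-1}Dx.
h₀' ⇒ L via d/dx closure of L₀.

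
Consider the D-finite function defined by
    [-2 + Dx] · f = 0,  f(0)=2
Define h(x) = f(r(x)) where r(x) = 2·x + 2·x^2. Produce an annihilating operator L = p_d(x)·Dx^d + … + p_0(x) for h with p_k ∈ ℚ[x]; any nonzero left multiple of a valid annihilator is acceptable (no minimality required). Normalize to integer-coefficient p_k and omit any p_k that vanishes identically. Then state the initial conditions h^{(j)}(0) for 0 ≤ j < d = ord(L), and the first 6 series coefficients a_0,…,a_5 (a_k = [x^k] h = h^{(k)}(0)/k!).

L = (-4 - 8·x) + Dx  (order 1).
h: a_k = 2, 8, 24, 160/3, 304/3, 832/5, …
ICs: h(0) = 2.

f: a_k = 2, 4, 4, 8/3, 4/3, 8/15, …
L₀ from L_f via x↦r, Dx↦r'^{-1}Dx.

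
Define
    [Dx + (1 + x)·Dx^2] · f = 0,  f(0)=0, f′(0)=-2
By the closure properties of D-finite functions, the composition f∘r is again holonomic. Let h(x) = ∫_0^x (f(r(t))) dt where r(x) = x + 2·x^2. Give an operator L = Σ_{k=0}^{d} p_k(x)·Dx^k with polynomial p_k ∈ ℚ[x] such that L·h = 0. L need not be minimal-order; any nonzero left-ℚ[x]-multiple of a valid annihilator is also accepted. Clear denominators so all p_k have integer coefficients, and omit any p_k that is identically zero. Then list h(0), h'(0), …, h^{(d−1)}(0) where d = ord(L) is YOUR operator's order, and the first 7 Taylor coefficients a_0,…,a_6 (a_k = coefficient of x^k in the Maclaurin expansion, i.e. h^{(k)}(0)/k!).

L = (-3 + 4·x + 8·x^2)·Dx^2 + (1 + 5·x + 6·x^2 + 8·x^3)·Dx^3  (order 3).
h: a_k = 0, 0, -1, -1, 5/6, 1/10, -11/15, …
ICs: h(0) = 0, h′(0) = 0, h′′(0) = -2.

f: a_k = 0, -2, 1, -2/3, 1/2, -2/5, 1/3, …
h₀=f(r): pull back L_f along r ⇒ L₀.
h=∫₀ˣh₀: take L = L₀·Dx.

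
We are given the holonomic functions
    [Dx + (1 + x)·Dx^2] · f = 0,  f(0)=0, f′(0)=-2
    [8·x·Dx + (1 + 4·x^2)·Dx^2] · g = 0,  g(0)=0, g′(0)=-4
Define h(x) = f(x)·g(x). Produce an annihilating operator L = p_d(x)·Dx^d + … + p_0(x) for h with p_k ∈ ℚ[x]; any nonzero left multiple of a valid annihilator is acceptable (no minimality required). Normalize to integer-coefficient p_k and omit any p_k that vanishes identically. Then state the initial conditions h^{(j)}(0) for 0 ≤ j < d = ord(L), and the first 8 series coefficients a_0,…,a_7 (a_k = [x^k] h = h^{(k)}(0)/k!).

L = (288 + 560·x + 3584·x^2 + 8640·x^3 + 7680·x^4 + 3328·x^5 + 1024·x^7)·Dx + (258 + 1840·x + 6992·x^2 + 19264·x^3 + 29440·x^4 + 23808·x^5 + 8960·x^6 + 3072·x^7 + 3584·x^8)·Dx^2 + (36 + 628·x + 2496·x^2 + 6192·x^3 + 12288·x^4 + 15936·x^5 + 12288·x^6 + 5376·x^7 + 3072·x^8 + 2048·x^9)·Dx^3 + (17 + 66·x + 241·x^2 + 608·x^3 + 1152·x^4 + 1728·x^5 + 2016·x^6 + 1536·x^7 + 768·x^8 + 512·x^9 + 256·x^10)·Dx^4  (order 4).
h: a_k = 0, 0, 8, -4, -8, 10/3, 1064/45, -172/15, …
ICs: h(0) = 0, h′(0) = 0, h′′(0) = 16, h′′′(0) = -24.

f: a_k = 0, -2, 1, -2/3, 1/2, -2/5, 1/3, -2/7, …
g: a_k = 0, -4, 0, 16/3, 0, -64/5, 0, 256/7, …
L₀ := L_f ⊗_s L_g (sym. prod.), ord ≤ 4.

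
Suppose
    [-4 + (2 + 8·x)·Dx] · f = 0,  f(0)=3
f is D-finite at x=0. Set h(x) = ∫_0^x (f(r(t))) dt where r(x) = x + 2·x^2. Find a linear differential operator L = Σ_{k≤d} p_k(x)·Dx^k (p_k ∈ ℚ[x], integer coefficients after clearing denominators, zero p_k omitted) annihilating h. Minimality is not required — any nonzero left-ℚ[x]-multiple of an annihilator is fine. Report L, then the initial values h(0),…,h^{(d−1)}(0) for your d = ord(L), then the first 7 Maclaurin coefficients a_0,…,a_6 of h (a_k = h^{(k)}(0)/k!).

f: a_k = 3, 6, -6, 12, -30, 84, -252, …
Substitute x→r, Dx→(1/r')Dx; clear ⇒ L₀.
h=∫₀ˣh₀: take L = L₀·Dx.
L = (-2 - 8·x)·Dx + (1 + 4·x + 8·x^2)·Dx^2  (order 2).
h: a_k = 0, 3, 3, 2, -3, 18/5, -2, …
ICs: h(0) = 0, h′(0) = 3.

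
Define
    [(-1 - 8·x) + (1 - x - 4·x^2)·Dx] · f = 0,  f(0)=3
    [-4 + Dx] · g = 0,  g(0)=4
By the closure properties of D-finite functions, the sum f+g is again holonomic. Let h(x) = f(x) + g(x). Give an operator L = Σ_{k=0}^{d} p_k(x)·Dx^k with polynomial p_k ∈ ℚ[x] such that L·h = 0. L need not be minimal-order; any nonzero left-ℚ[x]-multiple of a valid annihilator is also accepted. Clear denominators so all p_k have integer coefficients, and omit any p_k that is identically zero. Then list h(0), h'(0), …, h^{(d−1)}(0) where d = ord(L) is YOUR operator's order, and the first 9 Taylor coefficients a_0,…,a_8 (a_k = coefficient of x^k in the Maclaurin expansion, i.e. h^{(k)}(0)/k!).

L = (-24 + 16·x - 576·x^2 - 512·x^3) + (-6 + 56·x + 208·x^2 - 128·x^3 - 256·x^4)·Dx + (3 - 15·x - 16·x^2 + 64·x^3 + 64·x^4)·Dx^2  (order 2).
h: a_k = 7, 19, 47, 209/3, 389/3, 3437/15, 25459/45, 420841/315, 1102973/315, …
ICs: h(0) = 7, h′(0) = 19.

f: a_k = 3, 3, 15, 27, 87, 195, 543, 1323, 3495, …
g: a_k = 4, 16, 32, 128/3, 128/3, 512/15, 1024/45, 4096/315, 2048/315, …
Sum ⇒ L₀ = lclm(L_f,L_g) in ℚ(x)⟨Dx⟩.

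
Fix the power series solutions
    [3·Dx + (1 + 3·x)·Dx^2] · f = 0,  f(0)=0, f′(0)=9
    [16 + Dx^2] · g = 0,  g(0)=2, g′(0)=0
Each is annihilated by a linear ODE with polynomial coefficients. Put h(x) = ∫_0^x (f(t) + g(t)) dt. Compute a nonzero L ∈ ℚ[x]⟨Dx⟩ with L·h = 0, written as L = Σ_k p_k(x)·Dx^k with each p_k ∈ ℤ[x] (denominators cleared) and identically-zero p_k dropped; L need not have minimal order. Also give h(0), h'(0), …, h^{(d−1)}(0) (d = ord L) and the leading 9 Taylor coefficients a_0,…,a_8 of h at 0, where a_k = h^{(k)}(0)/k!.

L = (1680 + 2304·x + 3456·x^2)·Dx^2 + (272 + 1584·x + 3456·x^2 + 3456·x^3)·Dx^3 + (105 + 144·x + 216·x^2)·Dx^4 + (17 + 99·x + 216·x^2 + 216·x^3)·Dx^5  (order 5).
h: a_k = 0, 2, 9/2, -59/6, 27/4, -473/60, 243/10, -33829/630, 6561/56, …
ICs: h(0) = 0, h′(0) = 2, h′′(0) = 9, h′′′(0) = -59, h′′′′(0) = 162.

f: a_k = 0, 9, -27/2, 27, -243/4, 729/5, -729/2, 6561/7, -19683/8, …
g: a_k = 2, 0, -16, 0, 64/3, 0, -512/45, 0, 1024/315, …
f+g: L₀ = lclm(L_f,L_g), ord ≤ 2+2.
Integrate: L := L₀·Dx.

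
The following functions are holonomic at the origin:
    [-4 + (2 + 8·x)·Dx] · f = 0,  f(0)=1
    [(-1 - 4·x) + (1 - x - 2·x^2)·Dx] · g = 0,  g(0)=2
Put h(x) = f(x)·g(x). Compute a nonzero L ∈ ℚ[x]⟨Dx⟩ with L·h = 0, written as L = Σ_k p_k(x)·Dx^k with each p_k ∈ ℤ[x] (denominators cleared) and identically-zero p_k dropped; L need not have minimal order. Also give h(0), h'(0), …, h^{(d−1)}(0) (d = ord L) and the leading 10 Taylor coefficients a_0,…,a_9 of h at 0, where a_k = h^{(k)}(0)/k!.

L = (3 + 6·x + 12·x^2) + (-1 - 3·x + 6·x^2 + 8·x^3)·Dx  (order 1).
h: a_k = 2, 6, 6, 26, 18, 126, -6, 774, -954, 6314, …
ICs: h(0) = 2.

f: a_k = 1, 2, -2, 4, -10, 28, -84, 264, -858, 2860, …
g: a_k = 2, 2, 6, 10, 22, 42, 86, 170, 342, 682, …
L₀ := L_f ⊗_s L_g (sym. prod.), ord ≤ 1.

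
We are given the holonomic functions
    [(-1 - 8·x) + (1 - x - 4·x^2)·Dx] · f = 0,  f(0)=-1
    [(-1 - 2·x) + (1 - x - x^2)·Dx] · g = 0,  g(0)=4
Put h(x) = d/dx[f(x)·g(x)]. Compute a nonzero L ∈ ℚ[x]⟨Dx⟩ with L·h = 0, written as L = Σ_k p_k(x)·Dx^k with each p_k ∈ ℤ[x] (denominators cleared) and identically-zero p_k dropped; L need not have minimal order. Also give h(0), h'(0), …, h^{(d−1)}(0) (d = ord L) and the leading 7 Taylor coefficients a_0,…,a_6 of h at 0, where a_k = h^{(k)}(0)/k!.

f: a_k = -1, -1, -5, -9, -29, -65, -181, …
g: a_k = 4, 4, 8, 12, 20, 32, 52, …
Sym-product of L_f,L_g gives L₀ (≤ ord 1).
Derive L from L₀ (diff closure).
L = (16 + 18·x - 12·x^2 - 352·x^3 + 12·x^4 + 600·x^5 + 320·x^6) + (-2 - 4·x + 39·x^2 + 8·x^3 - 140·x^4 - 21·x^5 + 140·x^6 + 64·x^7)·Dx  (order 1).
h: a_k = -8, -64, -228, -896, -2800, -9048, -26824, …
ICs: h(0) = -8.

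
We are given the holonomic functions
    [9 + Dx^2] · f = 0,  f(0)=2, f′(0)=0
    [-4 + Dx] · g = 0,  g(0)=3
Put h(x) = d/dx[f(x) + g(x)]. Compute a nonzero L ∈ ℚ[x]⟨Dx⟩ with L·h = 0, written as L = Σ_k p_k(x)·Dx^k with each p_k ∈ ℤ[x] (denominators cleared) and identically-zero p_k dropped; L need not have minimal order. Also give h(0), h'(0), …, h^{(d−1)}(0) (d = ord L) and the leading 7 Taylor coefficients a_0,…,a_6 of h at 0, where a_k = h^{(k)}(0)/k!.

f: a_k = 2, 0, -9, 0, 27/4, 0, -81/40, …
g: a_k = 3, 12, 24, 32, 32, 128/5, 256/15, …
L₀ := lclm(L_f,L_g); ord L₀ ≤ 2+1.
Differentiate: ansatz ord ≤ ord L₀ ⇒ L.
L = 36 - 9·Dx + 4·Dx^2 - Dx^3  (order 3).
h: a_k = 12, 30, 96, 155, 128, 361/4, 1024/15, …
ICs: h(0) = 12, h′(0) = 30, h′′(0) = 192.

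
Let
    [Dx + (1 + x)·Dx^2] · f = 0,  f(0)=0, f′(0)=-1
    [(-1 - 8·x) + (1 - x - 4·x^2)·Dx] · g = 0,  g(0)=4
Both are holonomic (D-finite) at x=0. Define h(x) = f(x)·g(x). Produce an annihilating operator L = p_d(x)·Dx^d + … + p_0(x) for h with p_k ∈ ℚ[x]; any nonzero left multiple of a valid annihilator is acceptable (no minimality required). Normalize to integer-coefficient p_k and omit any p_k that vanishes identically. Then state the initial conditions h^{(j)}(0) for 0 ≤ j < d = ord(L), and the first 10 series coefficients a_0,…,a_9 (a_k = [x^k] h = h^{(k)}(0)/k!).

f: a_k = 0, -1, 1/2, -1/3, 1/4, -1/5, 1/6, -1/7, 1/8, -1/9, …
g: a_k = 4, 4, 20, 36, 116, 260, 724, 1764, 4660, 11716, …
f·g: L₀ = L_f ⊗_s L_g, ord ≤ 2·1.
L = (9 + 16·x) + (1 + 19·x + 20·x^2)·Dx + (-1 + 5·x^2 + 4·x^3)·Dx^2  (order 2).
h: a_k = 0, -4, -2, -58/3, -79/3, -1567/15, -3137/15, -4393/7, -307357/210, -2503831/630, …
ICs: h(0) = 0, h′(0) = -4.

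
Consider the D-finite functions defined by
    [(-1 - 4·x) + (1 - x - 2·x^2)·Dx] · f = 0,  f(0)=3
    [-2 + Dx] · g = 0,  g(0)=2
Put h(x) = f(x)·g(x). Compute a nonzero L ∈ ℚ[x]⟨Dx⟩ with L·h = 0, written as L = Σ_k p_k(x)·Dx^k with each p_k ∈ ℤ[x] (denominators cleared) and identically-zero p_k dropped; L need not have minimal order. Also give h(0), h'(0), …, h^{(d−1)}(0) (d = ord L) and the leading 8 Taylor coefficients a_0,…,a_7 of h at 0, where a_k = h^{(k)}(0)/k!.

f: a_k = 3, 3, 9, 15, 33, 63, 129, 255, …
g: a_k = 2, 4, 4, 8/3, 4/3, 8/15, 8/45, 16/315, …
Sym-product of L_f,L_g gives L₀ (≤ ord 1).
L = (3 + 2·x - 4·x^2) + (-1 + x + 2·x^2)·Dx  (order 1).
h: a_k = 6, 18, 42, 86, 174, 1738/5, 10442/15, 48702/35, …
ICs: h(0) = 6.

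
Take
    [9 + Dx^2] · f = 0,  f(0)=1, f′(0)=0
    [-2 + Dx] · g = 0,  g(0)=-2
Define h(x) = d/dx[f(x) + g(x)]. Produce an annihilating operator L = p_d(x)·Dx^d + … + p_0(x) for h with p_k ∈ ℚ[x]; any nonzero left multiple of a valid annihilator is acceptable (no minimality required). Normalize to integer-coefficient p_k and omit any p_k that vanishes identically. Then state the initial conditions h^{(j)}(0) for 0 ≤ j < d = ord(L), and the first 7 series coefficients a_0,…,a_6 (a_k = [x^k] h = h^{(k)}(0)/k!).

L = 18 - 9·Dx + 2·Dx^2 - Dx^3  (order 3).
h: a_k = -4, -17, -8, 49/6, -8/3, -857/120, -16/45, …
ICs: h(0) = -4, h′(0) = -17, h′′(0) = -16.

f: a_k = 1, 0, -9/2, 0, 27/8, 0, -81/80, …
g: a_k = -2, -4, -4, -8/3, -4/3, -8/15, -8/45, …
h₀=f+g: left-lcm gives L₀, ord ≤ 3.
h₀' ⇒ L via d/dx closure of L₀.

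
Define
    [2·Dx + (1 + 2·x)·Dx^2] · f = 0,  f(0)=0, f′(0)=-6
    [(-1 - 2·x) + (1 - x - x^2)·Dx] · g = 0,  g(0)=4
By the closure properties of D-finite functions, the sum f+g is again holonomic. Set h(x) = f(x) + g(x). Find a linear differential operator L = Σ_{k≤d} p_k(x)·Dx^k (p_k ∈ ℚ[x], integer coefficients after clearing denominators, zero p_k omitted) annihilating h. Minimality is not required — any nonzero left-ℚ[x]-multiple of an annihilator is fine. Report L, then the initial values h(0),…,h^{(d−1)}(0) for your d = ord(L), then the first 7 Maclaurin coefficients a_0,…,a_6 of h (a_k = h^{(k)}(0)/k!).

f: a_k = 0, -6, 6, -8, 12, -96/5, 32, …
g: a_k = 4, 4, 8, 12, 20, 32, 52, …
Sum ⇒ L₀ = lclm(L_f,L_g) in ℚ(x)⟨Dx⟩.
L = (-34 - 92·x - 116·x^2 - 48·x^3 - 24·x^4)·Dx + (-5 - 60·x - 170·x^2 - 180·x^3 - 100·x^4 - 40·x^5)·Dx^2 + (3 + 11·x + 5·x^2 - 20·x^3 - 30·x^4 - 24·x^5 - 8·x^6)·Dx^3  (order 3).
h: a_k = 4, -2, 14, 4, 32, 64/5, 84, …
ICs: h(0) = 4, h′(0) = -2, h′′(0) = 28.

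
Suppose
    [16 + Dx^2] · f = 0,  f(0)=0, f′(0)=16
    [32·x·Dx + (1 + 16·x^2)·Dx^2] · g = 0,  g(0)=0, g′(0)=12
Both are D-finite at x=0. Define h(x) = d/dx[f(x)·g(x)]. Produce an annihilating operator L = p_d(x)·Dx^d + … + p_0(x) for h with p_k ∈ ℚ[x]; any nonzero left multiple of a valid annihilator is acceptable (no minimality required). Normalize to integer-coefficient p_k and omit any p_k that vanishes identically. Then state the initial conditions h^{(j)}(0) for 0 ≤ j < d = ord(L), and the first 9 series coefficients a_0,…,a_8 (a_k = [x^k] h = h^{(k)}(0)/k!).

L = (14080 + 602112·x^2 + 15106048·x^4 + 50331648·x^6 + 100663296·x^8 + 268435456·x^10 + 2147483648·x^12) + (8704·x + 581632·x^3 + 9175040·x^5 + 41943040·x^7 + 167772160·x^9 + 536870912·x^11)·Dx + (960 + 43520·x^2 + 1093632·x^4 + 4849664·x^6 + 16777216·x^8 + 67108864·x^10 + 268435456·x^12)·Dx^2 + (544·x + 36352·x^3 + 573440·x^5 + 2621440·x^7 + 10485760·x^9 + 33554432·x^11)·Dx^3 + (5 + 368·x^2 + 9344·x^4 + 106496·x^6 + 655360·x^8 + 3145728·x^10 + 8388608·x^12)·Dx^4  (order 4).
h: a_k = 0, 384, 0, -6144, 0, 77824, 0, -5636096/5, 0, …
ICs: h(0) = 0, h′(0) = 384, h′′(0) = 0, h′′′(0) = -36864.

f: a_k = 0, 16, 0, -128/3, 0, 512/15, 0, -4096/315, 0, …
g: a_k = 0, 12, 0, -64, 0, 3072/5, 0, -49152/7, 0, …
h₀=f·g: eliminate ⇒ L₀, order ≤ 2·2.
Derive L from L₀ (diff closure).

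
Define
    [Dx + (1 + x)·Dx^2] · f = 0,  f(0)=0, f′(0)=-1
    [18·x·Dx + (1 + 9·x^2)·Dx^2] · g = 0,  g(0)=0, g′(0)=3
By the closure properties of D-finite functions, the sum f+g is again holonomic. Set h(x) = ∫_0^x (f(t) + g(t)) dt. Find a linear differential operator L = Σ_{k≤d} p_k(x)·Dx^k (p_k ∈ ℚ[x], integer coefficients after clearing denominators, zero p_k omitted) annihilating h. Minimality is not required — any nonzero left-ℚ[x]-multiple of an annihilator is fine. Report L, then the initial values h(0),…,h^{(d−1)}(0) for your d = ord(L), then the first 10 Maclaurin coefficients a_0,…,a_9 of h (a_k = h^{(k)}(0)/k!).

L = (-18 - 54·x + 486·x^2 + 162·x^3)·Dx^2 + (-20 - 36·x + 432·x^2 + 972·x^3 + 324·x^4)·Dx^3 + (-1 + 17·x + 18·x^2 + 162·x^3 + 243·x^4 + 81·x^5)·Dx^4  (order 4).
h: a_k = 0, 0, 1, 1/6, -7/3, 1/20, 121/15, 1/42, -547/14, 1/72, …
ICs: h(0) = 0, h′(0) = 0, h′′(0) = 2, h′′′(0) = 1.

f: a_k = 0, -1, 1/2, -1/3, 1/4, -1/5, 1/6, -1/7, 1/8, -1/9, …
g: a_k = 0, 3, 0, -9, 0, 243/5, 0, -2187/7, 0, 2187, …
Weyl lclm of L_f,L_g ⇒ L₀ (ord ≤ 4).
Integrate: L := L₀·Dx.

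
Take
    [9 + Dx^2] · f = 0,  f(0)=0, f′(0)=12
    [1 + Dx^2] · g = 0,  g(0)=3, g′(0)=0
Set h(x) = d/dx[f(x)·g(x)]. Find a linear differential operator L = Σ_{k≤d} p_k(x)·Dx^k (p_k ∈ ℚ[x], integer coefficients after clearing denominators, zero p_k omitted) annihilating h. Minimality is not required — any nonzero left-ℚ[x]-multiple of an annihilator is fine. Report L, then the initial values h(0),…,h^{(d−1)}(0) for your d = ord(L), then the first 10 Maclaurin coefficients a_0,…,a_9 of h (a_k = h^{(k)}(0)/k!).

f: a_k = 0, 12, 0, -18, 0, 81/10, 0, -243/140, 0, 243/1120, …
g: a_k = 3, 0, -3/2, 0, 1/8, 0, -1/240, 0, 1/13440, 0, …
Product ⇒ symmetric product L₀, ord ≤ 4.
h=h₀': d/dx-closure on L₀ ⇒ L.
L = 64 + 20·Dx^2 + Dx^4  (order 4).
h: a_k = 36, 0, -216, 0, 264, 0, -688/5, 0, 1368/35, 0, …
ICs: h(0) = 36, h′(0) = 0, h′′(0) = -432, h′′′(0) = 0.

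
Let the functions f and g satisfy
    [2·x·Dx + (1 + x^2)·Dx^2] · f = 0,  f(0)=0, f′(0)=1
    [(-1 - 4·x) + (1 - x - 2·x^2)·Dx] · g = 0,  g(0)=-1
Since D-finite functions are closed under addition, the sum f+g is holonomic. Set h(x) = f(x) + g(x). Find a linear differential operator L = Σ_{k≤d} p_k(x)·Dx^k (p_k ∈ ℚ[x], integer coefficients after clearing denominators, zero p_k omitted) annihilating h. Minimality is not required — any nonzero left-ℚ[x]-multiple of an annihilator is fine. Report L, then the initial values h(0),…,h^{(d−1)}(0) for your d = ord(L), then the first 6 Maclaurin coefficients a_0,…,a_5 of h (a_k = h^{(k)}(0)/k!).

L = (6 - 24·x - 162·x^2 - 240·x^3 - 384·x^4 - 48·x^6)·Dx + (-16 - 74·x - 88·x^2 - 226·x^3 - 212·x^4 - 304·x^5 - 12·x^6 - 48·x^7)·Dx^2 + (3 + 4·x + 8·x^2 - 28·x^3 - 27·x^4 - 36·x^5 - 40·x^6 - 4·x^7 - 8·x^8)·Dx^3  (order 3).
h: a_k = -1, 0, -3, -16/3, -11, -104/5, …
ICs: h(0) = -1, h′(0) = 0, h′′(0) = -6.

f: a_k = 0, 1, 0, -1/3, 0, 1/5, …
g: a_k = -1, -1, -3, -5, -11, -21, …
Weyl lclm of L_f,L_g ⇒ L₀ (ord ≤ 3).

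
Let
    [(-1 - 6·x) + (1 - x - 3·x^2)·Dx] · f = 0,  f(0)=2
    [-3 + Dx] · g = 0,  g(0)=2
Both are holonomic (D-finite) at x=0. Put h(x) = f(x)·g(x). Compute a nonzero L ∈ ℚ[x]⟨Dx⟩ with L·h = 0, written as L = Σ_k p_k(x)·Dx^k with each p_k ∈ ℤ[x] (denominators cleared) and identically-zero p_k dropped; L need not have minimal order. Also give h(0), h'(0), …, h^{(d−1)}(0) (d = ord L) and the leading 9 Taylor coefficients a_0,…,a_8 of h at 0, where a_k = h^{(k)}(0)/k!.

L = (4 + 3·x - 9·x^2) + (-1 + x + 3·x^2)·Dx  (order 1).
h: a_k = 4, 16, 46, 112, 527/2, 3038/5, 28043/20, 112934/35, 8325841/1120, …
ICs: h(0) = 4.

f: a_k = 2, 2, 8, 14, 38, 80, 194, 434, 1016, …
g: a_k = 2, 6, 9, 9, 27/4, 81/20, 81/40, 243/280, 729/2240, …
f·g: L₀ = L_f ⊗_s L_g, ord ≤ 1·1.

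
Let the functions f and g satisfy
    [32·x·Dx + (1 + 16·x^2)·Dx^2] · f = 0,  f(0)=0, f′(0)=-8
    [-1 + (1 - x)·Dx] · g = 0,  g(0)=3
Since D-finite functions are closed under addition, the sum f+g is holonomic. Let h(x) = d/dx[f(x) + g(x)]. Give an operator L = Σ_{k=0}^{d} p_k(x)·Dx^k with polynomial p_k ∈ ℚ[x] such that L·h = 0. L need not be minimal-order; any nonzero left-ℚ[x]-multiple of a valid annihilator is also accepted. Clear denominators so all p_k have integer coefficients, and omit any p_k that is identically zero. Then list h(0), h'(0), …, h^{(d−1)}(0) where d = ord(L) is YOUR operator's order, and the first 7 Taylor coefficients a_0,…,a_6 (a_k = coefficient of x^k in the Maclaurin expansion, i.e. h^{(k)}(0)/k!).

f: a_k = 0, -8, 0, 128/3, 0, -2048/5, 0, …
g: a_k = 3, 3, 3, 3, 3, 3, 3, …
h₀=f+g: left-lcm gives L₀, ord ≤ 3.
Derive L from L₀ (diff closure).
L = (32 - 128·x - 1536·x^2) + (-19 + 32·x + 656·x^2 - 1536·x^3)·Dx + (1 + 15·x + 240·x^3 - 256·x^4)·Dx^2  (order 2).
h: a_k = -5, 6, 137, 12, -2033, 18, 32789, …
ICs: h(0) = -5, h′(0) = 6.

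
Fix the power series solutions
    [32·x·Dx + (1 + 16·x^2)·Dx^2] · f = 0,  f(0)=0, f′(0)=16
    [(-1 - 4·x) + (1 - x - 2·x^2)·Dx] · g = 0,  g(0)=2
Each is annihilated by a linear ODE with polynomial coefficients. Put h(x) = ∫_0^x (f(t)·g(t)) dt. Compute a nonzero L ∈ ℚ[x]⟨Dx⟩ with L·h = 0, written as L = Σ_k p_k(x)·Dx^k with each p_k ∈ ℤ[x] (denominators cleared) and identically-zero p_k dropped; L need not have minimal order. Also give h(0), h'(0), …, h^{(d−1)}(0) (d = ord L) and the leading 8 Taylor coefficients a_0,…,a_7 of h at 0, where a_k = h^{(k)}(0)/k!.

L = (4 + 32·x + 192·x^2)·Dx + (2 - 24·x + 64·x^2 + 192·x^3)·Dx^2 + (-1 + x - 14·x^2 + 16·x^3 + 32·x^4)·Dx^3  (order 3).
h: a_k = 0, 0, 16, 32/3, -56/3, -32/15, 1232/5, 21856/105, …
ICs: h(0) = 0, h′(0) = 0, h′′(0) = 32.

f: a_k = 0, 16, 0, -256/3, 0, 4096/5, 0, -65536/7, …
g: a_k = 2, 2, 6, 10, 22, 42, 86, 170, …
f·g: L₀ = L_f ⊗_s L_g, ord ≤ 2·1.
h=∫₀ˣh₀: take L = L₀·Dx.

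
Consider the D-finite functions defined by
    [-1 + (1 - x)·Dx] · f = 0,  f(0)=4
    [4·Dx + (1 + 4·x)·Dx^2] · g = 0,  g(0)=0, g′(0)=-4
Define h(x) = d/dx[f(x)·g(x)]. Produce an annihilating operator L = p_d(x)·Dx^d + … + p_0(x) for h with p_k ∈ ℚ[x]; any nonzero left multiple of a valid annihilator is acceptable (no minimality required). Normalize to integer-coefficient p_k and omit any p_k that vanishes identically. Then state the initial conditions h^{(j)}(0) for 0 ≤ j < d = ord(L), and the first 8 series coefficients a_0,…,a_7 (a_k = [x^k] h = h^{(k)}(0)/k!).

f: a_k = 4, 4, 4, 4, 4, 4, 4, 4, …
g: a_k = 0, -4, 8, -64/3, 64, -1024/5, 2048/3, -16384/7, …
h₀=f·g: eliminate ⇒ L₀, order ≤ 1·2.
Differentiate: ansatz ord ≤ ord L₀ ⇒ L.
L = 16 + (-5 + 20·x)·Dx + (-1 - 3·x + 4·x^2)·Dx^2  (order 2).
h: a_k = -16, 32, -208, 2240/3, -9488/3, 62944/5, -762736/15, 21423232/105, …
ICs: h(0) = -16, h′(0) = 32.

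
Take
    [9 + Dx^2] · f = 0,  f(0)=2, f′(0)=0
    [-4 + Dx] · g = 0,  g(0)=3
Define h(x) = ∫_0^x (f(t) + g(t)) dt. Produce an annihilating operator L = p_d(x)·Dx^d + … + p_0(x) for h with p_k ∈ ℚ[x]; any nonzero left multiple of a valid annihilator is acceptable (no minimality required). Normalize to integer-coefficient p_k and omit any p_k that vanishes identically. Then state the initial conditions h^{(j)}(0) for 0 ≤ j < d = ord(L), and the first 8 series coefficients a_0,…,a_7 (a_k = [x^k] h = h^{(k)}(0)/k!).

f: a_k = 2, 0, -9, 0, 27/4, 0, -81/40, 0, …
g: a_k = 3, 12, 24, 32, 32, 128/5, 256/15, 1024/105, …
L₀ := lclm(L_f,L_g); ord L₀ ≤ 2+1.
∫: right-multiply L₀ by Dx.
L = -36·Dx + 9·Dx^2 - 4·Dx^3 + Dx^4  (order 4).
h: a_k = 0, 5, 6, 5, 8, 31/4, 64/15, 361/168, …
ICs: h(0) = 0, h′(0) = 5, h′′(0) = 12, h′′′(0) = 30.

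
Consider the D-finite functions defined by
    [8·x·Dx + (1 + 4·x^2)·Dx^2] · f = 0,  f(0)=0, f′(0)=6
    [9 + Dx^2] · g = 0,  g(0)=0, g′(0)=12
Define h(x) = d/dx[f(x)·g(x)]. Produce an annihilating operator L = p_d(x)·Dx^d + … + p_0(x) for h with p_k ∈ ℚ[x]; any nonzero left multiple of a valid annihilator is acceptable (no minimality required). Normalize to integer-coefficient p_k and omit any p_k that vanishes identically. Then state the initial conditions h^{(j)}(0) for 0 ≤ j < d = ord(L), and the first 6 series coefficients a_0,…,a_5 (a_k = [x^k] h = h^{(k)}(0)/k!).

f: a_k = 0, 6, 0, -8, 0, 96/5, …
g: a_k = 0, 12, 0, -18, 0, 81/10, …
f·g: L₀ = L_f ⊗_s L_g, ord ≤ 2·2.
Differentiate: ansatz ord ≤ ord L₀ ⇒ L.
L = (134325 + 1685016·x^2 + 9665136·x^4 + 17604864·x^6 + 22954752·x^8 + 28366848·x^10 + 26873856·x^12) + (77328·x + 1187136·x^3 + 5460480·x^5 + 10782720·x^7 + 14929920·x^9 + 11943936·x^11)·Dx + (17850 + 242160·x^2 + 1468896·x^4 + 3414528·x^6 + 5764608·x^8 + 7630848·x^10 + 5971968·x^12)·Dx^2 + (8592·x + 131904·x^3 + 606720·x^5 + 1198080·x^7 + 1658880·x^9 + 1327104·x^11)·Dx^3 + (325 + 6104·x^2 + 43888·x^4 + 162048·x^6 + 357120·x^8 + 497664·x^10 + 331776·x^12)·Dx^4  (order 4).
h: a_k = 0, 144, 0, -816, 0, 2538, …
ICs: h(0) = 0, h′(0) = 144, h′′(0) = 0, h′′′(0) = -4896.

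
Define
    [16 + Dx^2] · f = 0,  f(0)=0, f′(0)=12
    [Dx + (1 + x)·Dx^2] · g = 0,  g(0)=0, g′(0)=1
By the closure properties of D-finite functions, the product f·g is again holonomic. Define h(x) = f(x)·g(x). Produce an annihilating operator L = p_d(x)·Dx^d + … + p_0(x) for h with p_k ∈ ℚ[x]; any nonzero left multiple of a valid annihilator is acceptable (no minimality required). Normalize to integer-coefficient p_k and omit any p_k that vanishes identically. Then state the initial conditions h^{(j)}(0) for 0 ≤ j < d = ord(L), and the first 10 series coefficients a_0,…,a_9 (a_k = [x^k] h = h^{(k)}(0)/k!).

L = (15072 + 62976·x + 97024·x^2 + 65536·x^3 + 16384·x^4) + (1984 + 6080·x + 6144·x^2 + 2048·x^3)·Dx + (1950 + 8000·x + 12192·x^2 + 8192·x^3 + 2048·x^4)·Dx^2 + (124 + 380·x + 384·x^2 + 128·x^3)·Dx^3 + (63 + 254·x + 383·x^2 + 256·x^3 + 64·x^4)·Dx^4  (order 4).
h: a_k = 0, 0, 12, -6, -28, 13, 52/3, -34/5, -124/21, 97/42, …
ICs: h(0) = 0, h′(0) = 0, h′′(0) = 24, h′′′(0) = -36.

f: a_k = 0, 12, 0, -32, 0, 128/5, 0, -1024/105, 0, 2048/945, …
g: a_k = 0, 1, -1/2, 1/3, -1/4, 1/5, -1/6, 1/7, -1/8, 1/9, …
h₀=f·g: eliminate ⇒ L₀, order ≤ 2·2.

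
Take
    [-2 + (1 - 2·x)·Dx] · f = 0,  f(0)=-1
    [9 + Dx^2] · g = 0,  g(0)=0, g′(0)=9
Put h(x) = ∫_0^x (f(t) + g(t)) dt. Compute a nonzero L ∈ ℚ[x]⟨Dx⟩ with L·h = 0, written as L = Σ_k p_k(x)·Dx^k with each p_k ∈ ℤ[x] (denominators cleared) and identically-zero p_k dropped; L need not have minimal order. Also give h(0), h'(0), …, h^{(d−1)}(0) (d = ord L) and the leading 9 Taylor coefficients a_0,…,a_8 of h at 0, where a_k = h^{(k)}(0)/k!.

f: a_k = -1, -2, -4, -8, -16, -32, -64, -128, -256, …
g: a_k = 0, 9, 0, -27/2, 0, 243/40, 0, -729/560, 0, …
f+g: L₀ = lclm(L_f,L_g), ord ≤ 1+2.
h=∫₀ˣh₀: take L = L₀·Dx.
L = (594 - 648·x + 648·x^2)·Dx + (-153 + 630·x - 972·x^2 + 648·x^3)·Dx^2 + (66 - 72·x + 72·x^2)·Dx^3 + (-17 + 70·x - 108·x^2 + 72·x^3)·Dx^4  (order 4).
h: a_k = 0, -1, 7/2, -4/3, -43/8, -16/5, -1037/240, -64/7, -72409/4480, …
ICs: h(0) = 0, h′(0) = -1, h′′(0) = 7, h′′′(0) = -8.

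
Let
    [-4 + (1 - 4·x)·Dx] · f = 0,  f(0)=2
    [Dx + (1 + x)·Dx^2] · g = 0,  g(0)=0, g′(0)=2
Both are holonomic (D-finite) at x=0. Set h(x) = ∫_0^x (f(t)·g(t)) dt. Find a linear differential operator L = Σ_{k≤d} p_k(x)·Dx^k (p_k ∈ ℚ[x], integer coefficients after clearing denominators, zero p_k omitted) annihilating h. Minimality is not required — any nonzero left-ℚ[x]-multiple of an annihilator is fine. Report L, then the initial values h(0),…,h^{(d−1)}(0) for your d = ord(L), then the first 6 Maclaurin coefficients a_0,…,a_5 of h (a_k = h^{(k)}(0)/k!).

f: a_k = 2, 8, 32, 128, 512, 2048, …
g: a_k = 0, 2, -1, 2/3, -1/2, 2/5, …
f·g: L₀ = L_f ⊗_s L_g, ord ≤ 1·2.
h=∫h₀ ⇒ L = L₀·Dx.
L = 4·Dx + (7 + 12·x)·Dx^2 + (-1 + 3·x + 4·x^2)·Dx^3  (order 3).
h: a_k = 0, 0, 2, 14/3, 43/3, 137/3, …
ICs: h(0) = 0, h′(0) = 0, h′′(0) = 4.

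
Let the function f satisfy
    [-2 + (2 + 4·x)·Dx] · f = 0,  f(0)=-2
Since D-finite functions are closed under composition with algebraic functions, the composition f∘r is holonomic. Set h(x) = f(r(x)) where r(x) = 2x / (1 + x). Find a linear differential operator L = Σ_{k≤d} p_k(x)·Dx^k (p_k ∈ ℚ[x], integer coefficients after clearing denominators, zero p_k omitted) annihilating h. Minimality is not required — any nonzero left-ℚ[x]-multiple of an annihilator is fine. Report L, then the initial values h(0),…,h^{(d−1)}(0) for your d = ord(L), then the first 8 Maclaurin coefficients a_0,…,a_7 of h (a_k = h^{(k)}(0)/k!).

L = -2 + (1 + 6·x + 5·x^2)·Dx  (order 1).
h: a_k = -2, -4, 8, -20, 60, -204, 752, -2924, …
ICs: h(0) = -2.

f: a_k = -2, -2, 1, -1, 5/4, -7/4, 21/8, -33/8, …
Substitute x→r, Dx→(1/r')Dx; clear ⇒ L₀.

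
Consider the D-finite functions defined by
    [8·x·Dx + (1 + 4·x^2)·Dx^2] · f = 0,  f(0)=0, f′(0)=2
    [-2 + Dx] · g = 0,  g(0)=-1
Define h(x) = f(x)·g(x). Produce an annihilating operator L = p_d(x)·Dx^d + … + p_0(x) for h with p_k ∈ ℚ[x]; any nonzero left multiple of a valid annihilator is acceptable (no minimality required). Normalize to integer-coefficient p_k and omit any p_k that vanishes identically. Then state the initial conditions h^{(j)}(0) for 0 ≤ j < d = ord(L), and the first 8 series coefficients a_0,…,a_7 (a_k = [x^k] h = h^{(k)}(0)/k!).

f: a_k = 0, 2, 0, -8/3, 0, 32/5, 0, -128/7, …
g: a_k = -1, -2, -2, -4/3, -2/3, -4/15, -4/45, -8/315, …
h₀=f·g: eliminate ⇒ L₀, order ≤ 2·1.
L = (4 - 16·x + 16·x^2) + (-4 + 8·x - 16·x^2)·Dx + (1 + 4·x^2)·Dx^2  (order 2).
h: a_k = 0, -2, -4, -4/3, 8/3, -12/5, -88/9, 248/35, …
ICs: h(0) = 0, h′(0) = -2.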